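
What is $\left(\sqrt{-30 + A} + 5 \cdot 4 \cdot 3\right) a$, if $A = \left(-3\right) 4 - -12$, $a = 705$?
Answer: $42300 + 705 i \sqrt{30} \approx 42300.0 + 3861.4 i$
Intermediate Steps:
$A = 0$ ($A = -12 + 12 = 0$)
$\left(\sqrt{-30 + A} + 5 \cdot 4 \cdot 3\right) a = \left(\sqrt{-30 + 0} + 5 \cdot 4 \cdot 3\right) 705 = \left(\sqrt{-30} + 20 \cdot 3\right) 705 = \left(i \sqrt{30} + 60\right) 705 = \left(60 + i \sqrt{30}\right) 705 = 42300 + 705 i \sqrt{30}$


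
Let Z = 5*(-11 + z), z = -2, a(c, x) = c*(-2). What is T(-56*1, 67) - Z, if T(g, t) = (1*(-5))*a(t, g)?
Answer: 735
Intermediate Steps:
a(c, x) = -2*c
T(g, t) = 10*t (T(g, t) = (1*(-5))*(-2*t) = -(-10)*t = 10*t)
Z = -65 (Z = 5*(-11 - 2) = 5*(-13) = -65)
T(-56*1, 67) - Z = 10*67 - 1*(-65) = 670 + 65 = 735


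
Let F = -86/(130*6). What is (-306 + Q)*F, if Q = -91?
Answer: 17071/390 ≈ 43.772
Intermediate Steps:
F = -43/390 (F = -86/780 = -86*1/780 = -43/390 ≈ -0.11026)
(-306 + Q)*F = (-306 - 91)*(-43/390) = -397*(-43/390) = 17071/390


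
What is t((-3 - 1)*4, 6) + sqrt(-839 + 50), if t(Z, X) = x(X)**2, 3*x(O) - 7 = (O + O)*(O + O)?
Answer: 22801/9 + I*sqrt(789) ≈ 2533.4 + 28.089*I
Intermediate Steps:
x(O) = 7/3 + 4*O**2/3 (x(O) = 7/3 + ((O + O)*(O + O))/3 = 7/3 + ((2*O)*(2*O))/3 = 7/3 + (4*O**2)/3 = 7/3 + 4*O**2/3)
t(Z, X) = (7/3 + 4*X**2/3)**2
t((-3 - 1)*4, 6) + sqrt(-839 + 50) = (7 + 4*6**2)**2/9 + sqrt(-839 + 50) = (7 + 4*36)**2/9 + sqrt(-789) = (7 + 144)**2/9 + I*sqrt(789) = (1/9)*151**2 + I*sqrt(789) = (1/9)*22801 + I*sqrt(789) = 22801/9 + I*sqrt(789)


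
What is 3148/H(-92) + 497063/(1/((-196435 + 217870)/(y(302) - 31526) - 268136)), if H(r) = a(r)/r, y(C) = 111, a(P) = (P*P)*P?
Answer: -1771945627086884979/13294828 ≈ -1.3328e+11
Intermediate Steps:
a(P) = P**3 (a(P) = P**2*P = P**3)
H(r) = r**2 (H(r) = r**3/r = r**2)
3148/H(-92) + 497063/(1/((-196435 + 217870)/(y(302) - 31526) - 268136)) = 3148/((-92)**2) + 497063/(1/((-196435 + 217870)/(111 - 31526) - 268136)) = 3148/8464 + 497063/(1/(21435/(-31415) - 268136)) = 3148*(1/8464) + 497063/(1/(21435*(-1/31415) - 268136)) = 787/2116 + 497063/(1/(-4287/6283 - 268136)) = 787/2116 + 497063/(1/(-1684702775/6283)) = 787/2116 + 497063/(-6283/1684702775) = 787/2116 + 497063*(-1684702775/6283) = 787/2116 - 837403415449825/6283 = -1771945627086884979/13294828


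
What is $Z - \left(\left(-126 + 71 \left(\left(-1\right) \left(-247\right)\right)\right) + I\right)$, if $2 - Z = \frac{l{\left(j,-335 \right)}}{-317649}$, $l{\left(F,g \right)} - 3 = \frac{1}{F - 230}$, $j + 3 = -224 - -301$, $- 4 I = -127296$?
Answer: $- \frac{2439654861385}{49553244} \approx -49233.0$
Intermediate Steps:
$I = 31824$ ($I = \left(- \frac{1}{4}\right) \left(-127296\right) = 31824$)
$j = 74$ ($j = -3 - -77 = -3 + \left(-224 + 301\right) = -3 + 77 = 74$)
$l{\left(F,g \right)} = 3 + \frac{1}{-230 + F}$ ($l{\left(F,g \right)} = 3 + \frac{1}{F - 230} = 3 + \frac{1}{-230 + F}$)
$Z = \frac{99106955}{49553244}$ ($Z = 2 - \frac{\frac{1}{-230 + 74} \left(-689 + 3 \cdot 74\right)}{-317649} = 2 - \frac{-689 + 222}{-156} \left(- \frac{1}{317649}\right) = 2 - \left(- \frac{1}{156}\right) \left(-467\right) \left(- \frac{1}{317649}\right) = 2 - \frac{467}{156} \left(- \frac{1}{317649}\right) = 2 - - \frac{467}{49553244} = 2 + \frac{467}{49553244} = \frac{99106955}{49553244} \approx 2.0$)
$Z - \left(\left(-126 + 71 \left(\left(-1\right) \left(-247\right)\right)\right) + I\right) = \frac{99106955}{49553244} - \left(\left(-126 + 71 \left(\left(-1\right) \left(-247\right)\right)\right) + 31824\right) = \frac{99106955}{49553244} - \left(\left(-126 + 71 \cdot 247\right) + 31824\right) = \frac{99106955}{49553244} - \left(\left(-126 + 17537\right) + 31824\right) = \frac{99106955}{49553244} - \left(17411 + 31824\right) = \frac{99106955}{49553244} - 49235 = - \frac{2439654861385}{49553244}$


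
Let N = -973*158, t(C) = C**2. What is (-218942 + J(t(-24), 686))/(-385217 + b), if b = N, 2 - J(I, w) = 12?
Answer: 218952/538951 ≈ 0.40626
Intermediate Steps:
J(I, w) = -10 (J(I, w) = 2 - 1*12 = 2 - 12 = -10)
N = -153734
b = -153734
(-218942 + J(t(-24), 686))/(-385217 + b) = (-218942 - 10)/(-385217 - 153734) = -218952/(-538951) = -218952*(-1/538951) = 218952/538951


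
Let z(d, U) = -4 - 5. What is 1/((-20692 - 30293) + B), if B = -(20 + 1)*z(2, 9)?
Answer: -1/50796 ≈ -1.9687e-5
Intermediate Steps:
z(d, U) = -9
B = 189 (B = -(20 + 1)*(-9) = -21*(-9) = -1*(-189) = 189)
1/((-20692 - 30293) + B) = 1/((-20692 - 30293) + 189) = 1/(-50985 + 189) = 1/(-50796) = -1/50796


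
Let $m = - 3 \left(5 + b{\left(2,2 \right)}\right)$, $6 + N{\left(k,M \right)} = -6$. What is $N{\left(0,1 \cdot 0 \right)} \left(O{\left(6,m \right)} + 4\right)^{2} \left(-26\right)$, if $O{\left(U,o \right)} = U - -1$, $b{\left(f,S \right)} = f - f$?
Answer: $37752$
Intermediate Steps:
$b{\left(f,S \right)} = 0$
$N{\left(k,M \right)} = -12$ ($N{\left(k,M \right)} = -6 - 6 = -12$)
$m = -15$ ($m = - 3 \left(5 + 0\right) = \left(-3\right) 5 = -15$)
$O{\left(U,o \right)} = 1 + U$ ($O{\left(U,o \right)} = U + 1 = 1 + U$)
$N{\left(0,1 \cdot 0 \right)} \left(O{\left(6,m \right)} + 4\right)^{2} \left(-26\right) = - 12 \left(\left(1 + 6\right) + 4\right)^{2} \left(-26\right) = - 12 \left(7 + 4\right)^{2} \left(-26\right) = - 12 \cdot 11^{2} \left(-26\right) = \left(-12\right) 121 \left(-26\right) = \left(-1452\right) \left(-26\right) = 37752$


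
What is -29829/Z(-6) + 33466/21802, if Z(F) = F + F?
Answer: 108455575/43604 ≈ 2487.3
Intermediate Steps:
Z(F) = 2*F
-29829/Z(-6) + 33466/21802 = -29829/(2*(-6)) + 33466/21802 = -29829/(-12) + 33466*(1/21802) = -29829*(-1/12) + 16733/10901 = 9943/4 + 16733/10901 = 108455575/43604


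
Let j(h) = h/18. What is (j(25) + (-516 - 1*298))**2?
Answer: 213949129/324 ≈ 6.6034e+5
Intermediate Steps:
j(h) = h/18 (j(h) = h*(1/18) = h/18)
(j(25) + (-516 - 1*298))**2 = ((1/18)*25 + (-516 - 1*298))**2 = (25/18 + (-516 - 298))**2 = (25/18 - 814)**2 = (-14627/18)**2 = 213949129/324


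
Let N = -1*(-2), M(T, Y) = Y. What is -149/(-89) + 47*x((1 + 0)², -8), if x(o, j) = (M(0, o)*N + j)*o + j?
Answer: -58413/89 ≈ -656.33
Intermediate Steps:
N = 2
x(o, j) = j + o*(j + 2*o) (x(o, j) = (o*2 + j)*o + j = (2*o + j)*o + j = (j + 2*o)*o + j = o*(j + 2*o) + j = j + o*(j + 2*o))
-149/(-89) + 47*x((1 + 0)², -8) = -149/(-89) + 47*(-8 + 2*((1 + 0)²)² - 8*(1 + 0)²) = -149*(-1/89) + 47*(-8 + 2*(1²)² - 8*1²) = 149/89 + 47*(-8 + 2*1² - 8*1) = 149/89 + 47*(-8 + 2*1 - 8) = 149/89 + 47*(-8 + 2 - 8) = 149/89 + 47*(-14) = 149/89 - 658 = -58413/89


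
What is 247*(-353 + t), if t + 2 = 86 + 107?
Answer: -40014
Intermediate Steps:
t = 191 (t = -2 + (86 + 107) = -2 + 193 = 191)
247*(-353 + t) = 247*(-353 + 191) = 247*(-162) = -40014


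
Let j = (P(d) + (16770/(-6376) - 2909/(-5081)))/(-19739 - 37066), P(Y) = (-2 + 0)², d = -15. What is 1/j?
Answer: -920140341540/31462619 ≈ -29246.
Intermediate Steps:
P(Y) = 4 (P(Y) = (-2)² = 4)
j = -31462619/920140341540 (j = (4 + (16770/(-6376) - 2909/(-5081)))/(-19739 - 37066) = (4 + (16770*(-1/6376) - 2909*(-1/5081)))/(-56805) = (4 + (-8385/3188 + 2909/5081))*(-1/56805) = (4 - 33330293/16198228)*(-1/56805) = (31462619/16198228)*(-1/56805) = -31462619/920140341540 ≈ -3.4193e-5)
1/j = 1/(-31462619/920140341540) = -920140341540/31462619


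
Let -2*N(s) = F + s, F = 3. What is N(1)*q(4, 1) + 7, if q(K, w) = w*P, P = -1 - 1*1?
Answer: 11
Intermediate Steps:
P = -2 (P = -1 - 1 = -2)
N(s) = -3/2 - s/2 (N(s) = -(3 + s)/2 = -3/2 - s/2)
q(K, w) = -2*w (q(K, w) = w*(-2) = -2*w)
N(1)*q(4, 1) + 7 = (-3/2 - 1/2*1)*(-2*1) + 7 = (-3/2 - 1/2)*(-2) + 7 = -2*(-2) + 7 = 4 + 7 = 11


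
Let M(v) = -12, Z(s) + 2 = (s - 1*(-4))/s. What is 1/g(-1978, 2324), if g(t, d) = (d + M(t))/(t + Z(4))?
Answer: -989/1156 ≈ -0.85554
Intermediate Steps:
Z(s) = -2 + (4 + s)/s (Z(s) = -2 + (s - 1*(-4))/s = -2 + (s + 4)/s = -2 + (4 + s)/s)
g(t, d) = (-12 + d)/t (g(t, d) = (d - 12)/(t + (4 - 1*4)/4) = (-12 + d)/(t + (4 - 4)/4) = (-12 + d)/(t + (1/4)*0) = (-12 + d)/(t + 0) = (-12 + d)/t)
1/g(-1978, 2324) = 1/((-12 + 2324)/(-1978)) = 1/(-1/1978*2312) = 1/(-1156/989) = -989/1156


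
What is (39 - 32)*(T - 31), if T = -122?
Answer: -1071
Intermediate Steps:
(39 - 32)*(T - 31) = (39 - 32)*(-122 - 31) = 7*(-153) = -1071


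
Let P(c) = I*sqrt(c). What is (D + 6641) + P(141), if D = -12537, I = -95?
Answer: -5896 - 95*sqrt(141) ≈ -7024.1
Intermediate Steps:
P(c) = -95*sqrt(c)
(D + 6641) + P(141) = (-12537 + 6641) - 95*sqrt(141) = -5896 - 95*sqrt(141)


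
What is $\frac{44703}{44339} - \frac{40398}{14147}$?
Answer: $- \frac{1158793581}{627263833} \approx -1.8474$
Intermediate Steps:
$\frac{44703}{44339} - \frac{40398}{14147} = - \frac{1158793581}{627263833}$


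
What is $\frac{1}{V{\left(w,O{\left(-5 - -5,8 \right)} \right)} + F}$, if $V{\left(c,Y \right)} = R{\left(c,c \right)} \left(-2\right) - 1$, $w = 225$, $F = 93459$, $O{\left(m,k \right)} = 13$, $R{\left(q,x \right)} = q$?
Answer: $\frac{1}{93008} \approx 1.0752 \cdot 10^{-5}$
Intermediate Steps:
$V{\left(c,Y \right)} = -1 - 2 c$ ($V{\left(c,Y \right)} = c \left(-2\right) - 1 = - 2 c - 1 = -1 - 2 c$)
$\frac{1}{V{\left(w,O{\left(-5 - -5,8 \right)} \right)} + F} = \frac{1}{\left(-1 - 450\right) + 93459} = \frac{1}{-451 + 93459} = \frac{1}{93008}$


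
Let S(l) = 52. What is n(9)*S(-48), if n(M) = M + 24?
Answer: 1716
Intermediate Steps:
n(M) = 24 + M
n(9)*S(-48) = (24 + 9)*52 = 33*52 = 1716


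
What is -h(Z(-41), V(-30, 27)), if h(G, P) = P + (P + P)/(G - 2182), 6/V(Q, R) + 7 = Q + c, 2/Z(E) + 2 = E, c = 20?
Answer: 46871/132923 ≈ 0.35262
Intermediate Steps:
Z(E) = 2/(-2 + E)
V(Q, R) = 6/(13 + Q) (V(Q, R) = 6/(-7 + (Q + 20)) = 6/(-7 + (20 + Q)) = 6/(13 + Q))
h(G, P) = P + 2*P/(-2182 + G) (h(G, P) = P + (2*P)/(-2182 + G) = P + 2*P/(-2182 + G))
-h(Z(-41), V(-30, 27)) = -6/(13 - 30)*(-2180 + 2/(-2 - 41))/(-2182 + 2/(-2 - 41)) = -6/(-17)*(-2180 + 2/(-43))/(-2182 + 2/(-43)) = -6*(-1/17)*(-2180 + 2*(-1/43))/(-2182 + 2*(-1/43)) = -(-6)*(-2180 - 2/43)/(17*(-2182 - 2/43)) = -(-6)*(-93742)/(17*(-93828/43)*43) = -(-6)*(-43)*(-93742)/(17*93828*43) = -1*(-46871/132923) = 46871/132923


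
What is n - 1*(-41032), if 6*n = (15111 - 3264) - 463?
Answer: 128788/3 ≈ 42929.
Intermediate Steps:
n = 5692/3 (n = ((15111 - 3264) - 463)/6 = (11847 - 463)/6 = (⅙)*11384 = 5692/3 ≈ 1897.3)
n - 1*(-41032) = 5692/3 - 1*(-41032) = 5692/3 + 41032 = 128788/3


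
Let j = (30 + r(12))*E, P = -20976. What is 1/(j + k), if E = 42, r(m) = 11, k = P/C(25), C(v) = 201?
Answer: 67/108382 ≈ 0.00061818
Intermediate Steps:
k = -6992/67 (k = -20976/201 = -20976*1/201 = -6992/67 ≈ -104.36)
j = 1722 (j = (30 + 11)*42 = 41*42 = 1722)
1/(j + k) = 1/(1722 - 6992/67) = 1/(108382/67) = 67/108382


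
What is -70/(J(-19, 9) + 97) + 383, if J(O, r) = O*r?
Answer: 14206/37 ≈ 383.95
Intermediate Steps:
-70/(J(-19, 9) + 97) + 383 = -70/(-19*9 + 97) + 383 = -70/(-171 + 97) + 383 = -70/(-74) + 383 = -70*(-1/74) + 383 = 35/37 + 383 = 14206/37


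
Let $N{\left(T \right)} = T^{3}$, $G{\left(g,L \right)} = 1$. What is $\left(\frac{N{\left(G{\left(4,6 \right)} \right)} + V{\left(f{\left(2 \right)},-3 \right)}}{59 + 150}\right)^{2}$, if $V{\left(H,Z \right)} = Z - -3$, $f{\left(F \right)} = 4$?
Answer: $\frac{1}{43681} \approx 2.2893 \cdot 10^{-5}$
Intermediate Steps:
$V{\left(H,Z \right)} = 3 + Z$ ($V{\left(H,Z \right)} = Z + 3 = 3 + Z$)
$\left(\frac{N{\left(G{\left(4,6 \right)} \right)} + V{\left(f{\left(2 \right)},-3 \right)}}{59 + 150}\right)^{2} = \left(\frac{1^{3} + \left(3 - 3\right)}{59 + 150}\right)^{2} = \left(\frac{1 + 0}{209}\right)^{2} = \left(1 \cdot \frac{1}{209}\right)^{2} = \left(\frac{1}{209}\right)^{2} = \frac{1}{43681}$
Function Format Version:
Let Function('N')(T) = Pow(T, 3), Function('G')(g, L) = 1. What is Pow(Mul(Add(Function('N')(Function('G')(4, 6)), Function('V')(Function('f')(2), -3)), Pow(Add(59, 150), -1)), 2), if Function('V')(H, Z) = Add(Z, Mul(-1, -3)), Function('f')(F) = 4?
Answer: Rational(1, 43681) ≈ 2.2893e-5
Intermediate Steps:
Function('V')(H, Z) = Add(3, Z) (Function('V')(H, Z) = Add(Z, 3) = Add(3, Z))
Pow(Mul(Add(Function('N')(Function('G')(4, 6)), Function('V')(Function('f')(2), -3)), Pow(Add(59, 150), -1)), 2) = Pow(Mul(Add(Pow(1, 3), Add(3, -3)), Pow(Add(59, 150), -1)), 2) = Pow(Mul(Add(1, 0), Pow(209, -1)), 2) = Pow(Mul(1, Rational(1, 209)), 2) = Pow(Rational(1, 209), 2) = Rational(1, 43681)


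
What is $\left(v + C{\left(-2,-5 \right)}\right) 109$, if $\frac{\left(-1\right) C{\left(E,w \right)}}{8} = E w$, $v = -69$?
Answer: $-16241$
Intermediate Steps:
$C{\left(E,w \right)} = - 8 E w$
$\left(v + C{\left(-2,-5 \right)}\right) 109 = \left(-69 - \left(-16\right) \left(-5\right)\right) 109 = \left(-69 - 80\right) 109 = \left(-149\right) 109 = -16241$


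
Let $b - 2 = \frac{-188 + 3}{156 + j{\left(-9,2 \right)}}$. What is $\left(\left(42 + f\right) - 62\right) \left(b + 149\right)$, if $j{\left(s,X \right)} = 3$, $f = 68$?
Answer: $\frac{381184}{53} \approx 7192.1$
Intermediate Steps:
$b = \frac{133}{159}$ ($b = 2 + \frac{-188 + 3}{156 + 3} = 2 - \frac{185}{159} = \frac{133}{159} \approx 0.83648$)
$\left(\left(42 + f\right) - 62\right) \left(b + 149\right) = \left(\left(42 + 68\right) - 62\right) \left(\frac{133}{159} + 149\right) = \left(110 - 62\right) \frac{23824}{159} = 48 \cdot \frac{23824}{159} = \frac{381184}{53}$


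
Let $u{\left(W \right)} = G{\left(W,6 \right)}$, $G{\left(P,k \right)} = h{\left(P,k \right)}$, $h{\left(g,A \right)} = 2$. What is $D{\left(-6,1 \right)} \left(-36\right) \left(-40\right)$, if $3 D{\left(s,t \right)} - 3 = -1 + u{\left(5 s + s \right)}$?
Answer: $1920$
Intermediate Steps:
$G{\left(P,k \right)} = 2$
$u{\left(W \right)} = 2$
$D{\left(s,t \right)} = \frac{4}{3}$ ($D{\left(s,t \right)} = 1 + \frac{-1 + 2}{3} = 1 + \frac{1}{3} \cdot 1 = 1 + \frac{1}{3} = \frac{4}{3}$)
$D{\left(-6,1 \right)} \left(-36\right) \left(-40\right) = \frac{4}{3} \left(-36\right) \left(-40\right) = \left(-48\right) \left(-40\right) = 1920$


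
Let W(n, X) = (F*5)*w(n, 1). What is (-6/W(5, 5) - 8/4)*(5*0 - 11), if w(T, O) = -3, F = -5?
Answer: 572/25 ≈ 22.880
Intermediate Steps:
W(n, X) = 75 (W(n, X) = -5*5*(-3) = -25*(-3) = 75)
(-6/W(5, 5) - 8/4)*(5*0 - 11) = (-6/75 - 8/4)*(5*0 - 11) = (-6*1/75 - 8*1/4)*(0 - 11) = (-2/25 - 2)*(-11) = -52/25*(-11) = 572/25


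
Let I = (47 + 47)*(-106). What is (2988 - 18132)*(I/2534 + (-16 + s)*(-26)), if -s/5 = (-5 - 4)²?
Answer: -209950358400/1267 ≈ -1.6571e+8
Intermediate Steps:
I = -9964 (I = 94*(-106) = -9964)
s = -405 (s = -5*(-5 - 4)² = -5*(-9)² = -5*81 = -405)
(2988 - 18132)*(I/2534 + (-16 + s)*(-26)) = (2988 - 18132)*(-9964/2534 + (-16 - 405)*(-26)) = -15144*(-9964*1/2534 - 421*(-26)) = -15144*(-4982/1267 + 10946) = -15144*13863600/1267 = -209950358400/1267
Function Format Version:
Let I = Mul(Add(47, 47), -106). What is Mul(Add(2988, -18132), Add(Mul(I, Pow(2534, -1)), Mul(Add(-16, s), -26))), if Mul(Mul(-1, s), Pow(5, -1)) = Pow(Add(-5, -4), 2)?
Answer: Rational(-209950358400, 1267) ≈ -1.6571e+8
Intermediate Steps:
I = -9964 (I = Mul(94, -106) = -9964)
s = -405 (s = Mul(-5, Pow(Add(-5, -4), 2)) = Mul(-5, Pow(-9, 2)) = Mul(-5, 81) = -405)
Mul(Add(2988, -18132), Add(Mul(I, Pow(2534, -1)), Mul(Add(-16, s), -26))) = Mul(Add(2988, -18132), Add(Mul(-9964, Pow(2534, -1)), Mul(Add(-16, -405), -26))) = Mul(-15144, Add(Mul(-9964, Rational(1, 2534)), Mul(-421, -26))) = Mul(-15144, Add(Rational(-4982, 1267), 10946)) = Mul(-15144, Rational(13863600, 1267)) = Rational(-209950358400, 1267)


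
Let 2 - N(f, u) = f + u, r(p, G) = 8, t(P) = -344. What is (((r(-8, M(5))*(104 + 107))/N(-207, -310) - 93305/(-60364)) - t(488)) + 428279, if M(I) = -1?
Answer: 13428444282395/31328916 ≈ 4.2863e+5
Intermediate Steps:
N(f, u) = 2 - f - u (N(f, u) = 2 - (f + u) = 2 + (-f - u) = 2 - f - u)
(((r(-8, M(5))*(104 + 107))/N(-207, -310) - 93305/(-60364)) - t(488)) + 428279 = (((8*(104 + 107))/(2 - 1*(-207) - 1*(-310)) - 93305/(-60364)) - 1*(-344)) + 428279 = (((8*211)/(2 + 207 + 310) - 93305*(-1/60364)) + 344) + 428279 = ((1688/519 + 93305/60364) + 344) + 428279 = (150319727/31328916 + 344) + 428279 = 10927466831/31328916 + 428279 = 13428444282395/31328916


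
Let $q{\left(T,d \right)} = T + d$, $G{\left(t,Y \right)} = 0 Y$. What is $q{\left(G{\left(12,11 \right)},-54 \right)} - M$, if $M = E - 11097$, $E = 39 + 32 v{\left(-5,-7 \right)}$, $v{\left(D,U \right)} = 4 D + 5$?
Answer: $11484$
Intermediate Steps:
$v{\left(D,U \right)} = 5 + 4 D$
$G{\left(t,Y \right)} = 0$
$E = -441$ ($E = 39 + 32 \left(5 + 4 \left(-5\right)\right) = 39 + 32 \left(5 - 20\right) = 39 + 32 \left(-15\right) = 39 - 480 = -441$)
$M = -11538$ ($M = -441 - 11097 = -11538$)
$q{\left(G{\left(12,11 \right)},-54 \right)} - M = \left(0 - 54\right) - -11538 = -54 + 11538 = 11484$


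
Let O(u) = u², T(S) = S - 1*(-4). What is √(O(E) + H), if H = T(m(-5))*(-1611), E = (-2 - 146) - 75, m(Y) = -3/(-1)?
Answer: 2*√9613 ≈ 196.09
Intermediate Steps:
m(Y) = 3 (m(Y) = -3*(-1) = 3)
T(S) = 4 + S (T(S) = S + 4 = 4 + S)
E = -223 (E = -148 - 75 = -223)
H = -11277 (H = (4 + 3)*(-1611) = 7*(-1611) = -11277)
√(O(E) + H) = √((-223)² - 11277) = √(49729 - 11277) = √38452 = 2*√9613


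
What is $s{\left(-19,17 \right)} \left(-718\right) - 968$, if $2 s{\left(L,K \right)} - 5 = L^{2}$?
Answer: $-132362$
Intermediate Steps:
$s{\left(L,K \right)} = \frac{5}{2} + \frac{L^{2}}{2}$
$s{\left(-19,17 \right)} \left(-718\right) - 968 = \left(\frac{5}{2} + \frac{\left(-19\right)^{2}}{2}\right) \left(-718\right) - 968 = \left(\frac{5}{2} + \frac{1}{2} \cdot 361\right) \left(-718\right) - 968 = \left(\frac{5}{2} + \frac{361}{2}\right) \left(-718\right) - 968 = 183 \left(-718\right) - 968 = -131394 - 968 = -132362$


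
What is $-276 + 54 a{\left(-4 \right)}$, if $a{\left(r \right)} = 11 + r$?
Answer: $102$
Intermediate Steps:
$-276 + 54 a{\left(-4 \right)} = -276 + 54 \left(11 - 4\right) = -276 + 54 \cdot 7 = -276 + 378 = 102$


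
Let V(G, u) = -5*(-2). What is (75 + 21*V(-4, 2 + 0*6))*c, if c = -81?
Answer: -23085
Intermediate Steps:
V(G, u) = 10
(75 + 21*V(-4, 2 + 0*6))*c = (75 + 21*10)*(-81) = (75 + 210)*(-81) = 285*(-81) = -23085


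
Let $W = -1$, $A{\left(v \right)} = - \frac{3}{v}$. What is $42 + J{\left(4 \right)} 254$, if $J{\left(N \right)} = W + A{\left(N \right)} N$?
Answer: $-974$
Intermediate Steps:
$J{\left(N \right)} = -4$ ($J{\left(N \right)} = -1 + - \frac{3}{N} N = -1 - 3 = -4$)
$42 + J{\left(4 \right)} 254 = 42 - 1016 = -974$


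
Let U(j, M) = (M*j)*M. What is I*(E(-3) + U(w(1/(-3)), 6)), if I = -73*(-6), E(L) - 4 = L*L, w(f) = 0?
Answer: 5694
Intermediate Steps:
E(L) = 4 + L**2 (E(L) = 4 + L*L = 4 + L**2)
I = 438
U(j, M) = j*M**2
I*(E(-3) + U(w(1/(-3)), 6)) = 438*((4 + (-3)**2) + 0*6**2) = 438*((4 + 9) + 0*36) = 438*(13 + 0) = 438*13 = 5694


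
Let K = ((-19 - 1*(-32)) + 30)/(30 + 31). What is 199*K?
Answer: 8557/61 ≈ 140.28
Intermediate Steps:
K = 43/61 (K = ((-19 + 32) + 30)/61 = (13 + 30)*(1/61) = 43*(1/61) = 43/61 ≈ 0.70492)
199*K = 199*(43/61) = 8557/61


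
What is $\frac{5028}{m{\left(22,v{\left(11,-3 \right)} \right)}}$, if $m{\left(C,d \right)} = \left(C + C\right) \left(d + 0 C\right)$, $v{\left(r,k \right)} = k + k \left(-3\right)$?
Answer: $\frac{419}{22} \approx 19.045$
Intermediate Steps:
$v{\left(r,k \right)} = - 2 k$ ($v{\left(r,k \right)} = k - 3 k = - 2 k$)
$m{\left(C,d \right)} = 2 C d$ ($m{\left(C,d \right)} = 2 C \left(d + 0\right) = 2 C d$)
$\frac{5028}{m{\left(22,v{\left(11,-3 \right)} \right)}} = \frac{5028}{2 \cdot 22 \left(\left(-2\right) \left(-3\right)\right)} = \frac{5028}{2 \cdot 22 \cdot 6} = \frac{5028}{264} = 5028 \cdot \frac{1}{264} = \frac{419}{22}$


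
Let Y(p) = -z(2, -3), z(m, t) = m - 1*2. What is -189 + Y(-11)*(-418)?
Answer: -189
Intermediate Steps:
z(m, t) = -2 + m (z(m, t) = m - 2 = -2 + m)
Y(p) = 0 (Y(p) = -(-2 + 2) = -1*0 = 0)
-189 + Y(-11)*(-418) = -189 + 0*(-418) = -189 + 0 = -189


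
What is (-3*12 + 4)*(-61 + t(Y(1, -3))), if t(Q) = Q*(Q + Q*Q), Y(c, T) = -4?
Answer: 3488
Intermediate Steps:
t(Q) = Q*(Q + Q²)
(-3*12 + 4)*(-61 + t(Y(1, -3))) = (-3*12 + 4)*(-61 + (-4)²*(1 - 4)) = (-36 + 4)*(-61 + 16*(-3)) = -32*(-61 - 48) = -32*(-109) = 3488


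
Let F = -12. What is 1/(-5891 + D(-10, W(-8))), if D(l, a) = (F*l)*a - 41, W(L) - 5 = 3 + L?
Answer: -1/5932 ≈ -0.00016858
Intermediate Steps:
W(L) = 8 + L (W(L) = 5 + (3 + L) = 8 + L)
D(l, a) = -41 - 12*a*l (D(l, a) = (-12*l)*a - 41 = -12*a*l - 41 = -41 - 12*a*l)
1/(-5891 + D(-10, W(-8))) = 1/(-5891 + (-41 - 12*(8 - 8)*(-10))) = 1/(-5891 + (-41 - 12*0*(-10))) = 1/(-5891 + (-41 + 0)) = 1/(-5891 - 41) = 1/(-5932) = -1/5932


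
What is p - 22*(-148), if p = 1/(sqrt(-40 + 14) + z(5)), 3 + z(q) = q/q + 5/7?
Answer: 4411817/1355 - 49*I*sqrt(26)/1355 ≈ 3256.0 - 0.18439*I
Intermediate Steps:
z(q) = -9/7 (z(q) = -3 + (q/q + 5/7) = -3 + (1 + 5*(1/7)) = -3 + (1 + 5/7) = -3 + 12/7 = -9/7)
p = 1/(-9/7 + I*sqrt(26)) (p = 1/(sqrt(-40 + 14) - 9/7) = 1/(sqrt(-26) - 9/7) = 1/(I*sqrt(26) - 9/7) = 1/(-9/7 + I*sqrt(26)) ≈ -0.046494 - 0.18439*I)
p - 22*(-148) = (-63/1355 - 49*I*sqrt(26)/1355) - 22*(-148) = (-63/1355 - 49*I*sqrt(26)/1355) + 3256 = 4411817/1355 - 49*I*sqrt(26)/1355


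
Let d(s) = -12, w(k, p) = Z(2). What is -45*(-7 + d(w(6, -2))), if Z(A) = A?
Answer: 855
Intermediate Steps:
w(k, p) = 2
-45*(-7 + d(w(6, -2))) = -45*(-7 - 12) = -45*(-19) = 855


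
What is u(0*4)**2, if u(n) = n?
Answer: 0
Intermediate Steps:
u(0*4)**2 = (0*4)**2 = 0**2 = 0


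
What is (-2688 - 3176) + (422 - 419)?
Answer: -5861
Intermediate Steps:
(-2688 - 3176) + (422 - 419) = -5864 + 3 = -5861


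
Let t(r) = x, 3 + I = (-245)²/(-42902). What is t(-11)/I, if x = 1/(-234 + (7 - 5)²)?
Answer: 21451/21704065 ≈ 0.00098834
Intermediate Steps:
I = -188731/42902 (I = -3 + (-245)²/(-42902) = -3 + 60025*(-1/42902) = -3 - 60025/42902 = -188731/42902 ≈ -4.3991)
x = -1/230 (x = 1/(-234 + 2²) = 1/(-234 + 4) = 1/(-230) = -1/230 ≈ -0.0043478)
t(r) = -1/230
t(-11)/I = -1/(230*(-188731/42902)) = -1/230*(-42902/188731) = 21451/21704065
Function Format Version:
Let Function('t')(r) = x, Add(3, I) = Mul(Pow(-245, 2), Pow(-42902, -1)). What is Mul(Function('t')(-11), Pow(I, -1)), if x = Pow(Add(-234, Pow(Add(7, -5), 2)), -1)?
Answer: Rational(21451, 21704065) ≈ 0.00098834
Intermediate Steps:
I = Rational(-188731, 42902) (I = Add(-3, Mul(Pow(-245, 2), Pow(-42902, -1))) = Add(-3, Mul(60025, Rational(-1, 42902))) = Add(-3, Rational(-60025, 42902)) = Rational(-188731, 42902) ≈ -4.3991)
x = Rational(-1, 230) (x = Pow(Add(-234, Pow(2, 2)), -1) = Pow(Add(-234, 4), -1) = Pow(-230, -1) = Rational(-1, 230) ≈ -0.0043478)
Function('t')(r) = Rational(-1, 230)
Mul(Function('t')(-11), Pow(I, -1)) = Mul(Rational(-1, 230), Pow(Rational(-188731, 42902), -1)) = Mul(Rational(-1, 230), Rational(-42902, 188731)) = Rational(21451, 21704065)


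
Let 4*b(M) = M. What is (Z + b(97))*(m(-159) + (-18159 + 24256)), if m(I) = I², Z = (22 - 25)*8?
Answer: 15689/2 ≈ 7844.5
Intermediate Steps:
b(M) = M/4
Z = -24 (Z = -3*8 = -24)
(Z + b(97))*(m(-159) + (-18159 + 24256)) = (-24 + (¼)*97)*((-159)² + (-18159 + 24256)) = (-24 + 97/4)*(25281 + 6097) = (¼)*31378 = 15689/2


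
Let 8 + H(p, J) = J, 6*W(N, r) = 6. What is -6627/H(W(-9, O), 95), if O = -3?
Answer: -2209/29 ≈ -76.172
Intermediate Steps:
W(N, r) = 1 (W(N, r) = (1/6)*6 = 1)
H(p, J) = -8 + J
-6627/H(W(-9, O), 95) = -6627/(-8 + 95) = -6627/87 = -6627*1/87 = -2209/29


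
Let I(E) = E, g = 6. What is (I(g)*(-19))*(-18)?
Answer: 2052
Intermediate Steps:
(I(g)*(-19))*(-18) = (6*(-19))*(-18) = -114*(-18) = 2052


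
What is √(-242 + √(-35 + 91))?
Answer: √(-242 + 2*√14) ≈ 15.314*I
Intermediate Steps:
√(-242 + √(-35 + 91)) = √(-242 + √56) = √(-242 + 2*√14)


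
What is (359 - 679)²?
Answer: 102400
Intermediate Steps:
(359 - 679)² = (-320)² = 102400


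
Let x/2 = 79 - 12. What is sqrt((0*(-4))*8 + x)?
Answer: sqrt(134) ≈ 11.576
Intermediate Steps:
x = 134 (x = 2*(79 - 12) = 2*67 = 134)
sqrt((0*(-4))*8 + x) = sqrt((0*(-4))*8 + 134) = sqrt(0*8 + 134) = sqrt(0 + 134) = sqrt(134)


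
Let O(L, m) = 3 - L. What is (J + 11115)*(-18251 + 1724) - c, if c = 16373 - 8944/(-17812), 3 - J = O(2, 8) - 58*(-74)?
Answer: -502356950280/4453 ≈ -1.1281e+8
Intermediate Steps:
J = -4290 (J = 3 - ((3 - 1*2) - 58*(-74)) = 3 - ((3 - 2) + 4292) = 3 - (1 + 4292) = 3 - 1*4293 = 3 - 4293 = -4290)
c = 72911205/4453 (c = 16373 - 8944*(-1)/17812 = 16373 - 1*(-2236/4453) = 16373 + 2236/4453 = 72911205/4453 ≈ 16374.)
(J + 11115)*(-18251 + 1724) - c = (-4290 + 11115)*(-18251 + 1724) - 1*72911205/4453 = 6825*(-16527) - 72911205/4453 = -112796775 - 72911205/4453 = -502356950280/4453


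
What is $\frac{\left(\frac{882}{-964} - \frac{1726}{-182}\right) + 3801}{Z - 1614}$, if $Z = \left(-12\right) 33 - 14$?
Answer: $- \frac{167095297}{88776688} \approx -1.8822$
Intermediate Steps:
$Z = -410$ ($Z = -396 - 14 = -410$)
$\frac{\left(\frac{882}{-964} - \frac{1726}{-182}\right) + 3801}{Z - 1614} = \frac{\left(\frac{882}{-964} - \frac{1726}{-182}\right) + 3801}{-410 - 1614} = \frac{\left(882 \left(- \frac{1}{964}\right) - - \frac{863}{91}\right) + 3801}{-2024} = \left(\left(- \frac{441}{482} + \frac{863}{91}\right) + 3801\right) \left(- \frac{1}{2024}\right) = \left(\frac{375835}{43862} + 3801\right) \left(- \frac{1}{2024}\right) = \frac{167095297}{43862} \left(- \frac{1}{2024}\right) = - \frac{167095297}{88776688}$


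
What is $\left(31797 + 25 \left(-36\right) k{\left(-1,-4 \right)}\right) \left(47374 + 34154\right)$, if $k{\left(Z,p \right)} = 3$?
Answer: $2372220216$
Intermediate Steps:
$\left(31797 + 25 \left(-36\right) k{\left(-1,-4 \right)}\right) \left(47374 + 34154\right) = \left(31797 + 25 \left(-36\right) 3\right) \left(47374 + 34154\right) = \left(31797 - 2700\right) 81528 = 29097 \cdot 81528 = 2372220216$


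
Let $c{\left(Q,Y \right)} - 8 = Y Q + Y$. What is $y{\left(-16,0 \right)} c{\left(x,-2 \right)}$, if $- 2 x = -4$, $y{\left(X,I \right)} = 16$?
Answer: $32$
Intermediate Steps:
$x = 2$ ($x = \left(- \frac{1}{2}\right) \left(-4\right) = 2$)
$c{\left(Q,Y \right)} = 8 + Y + Q Y$ ($c{\left(Q,Y \right)} = 8 + \left(Y Q + Y\right) = 8 + \left(Q Y + Y\right) = 8 + \left(Y + Q Y\right) = 8 + Y + Q Y$)
$y{\left(-16,0 \right)} c{\left(x,-2 \right)} = 16 \left(8 - 2 + 2 \left(-2\right)\right) = 16 \left(8 - 2 - 4\right) = 16 \cdot 2 = 32$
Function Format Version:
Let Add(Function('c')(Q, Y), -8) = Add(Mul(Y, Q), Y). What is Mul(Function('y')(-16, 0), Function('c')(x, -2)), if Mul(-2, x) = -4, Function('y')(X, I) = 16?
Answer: 32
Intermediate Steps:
x = 2 (x = Mul(Rational(-1, 2), -4) = 2)
Function('c')(Q, Y) = Add(8, Y, Mul(Q, Y)) (Function('c')(Q, Y) = Add(8, Add(Mul(Y, Q), Y)) = Add(8, Add(Mul(Q, Y), Y)) = Add(8, Add(Y, Mul(Q, Y))) = Add(8, Y, Mul(Q, Y)))
Mul(Function('y')(-16, 0), Function('c')(x, -2)) = Mul(16, Add(8, -2, Mul(2, -2))) = Mul(16, Add(8, -2, -4)) = Mul(16, 2) = 32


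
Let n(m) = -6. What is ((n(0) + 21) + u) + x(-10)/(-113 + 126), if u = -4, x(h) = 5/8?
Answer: 1149/104 ≈ 11.048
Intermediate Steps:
x(h) = 5/8 (x(h) = 5*(⅛) = 5/8)
((n(0) + 21) + u) + x(-10)/(-113 + 126) = ((-6 + 21) - 4) + (5/8)/(-113 + 126) = (15 - 4) + (5/8)/13 = 11 + (1/13)*(5/8) = 11 + 5/104 = 1149/104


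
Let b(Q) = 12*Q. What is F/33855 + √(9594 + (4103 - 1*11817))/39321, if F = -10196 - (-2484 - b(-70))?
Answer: -8552/33855 + 2*√470/39321 ≈ -0.25150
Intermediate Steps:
F = -8552 (F = -10196 - (-2484 - 12*(-70)) = -10196 - (-2484 - 1*(-840)) = -10196 - (-2484 + 840) = -10196 - 1*(-1644) = -10196 + 1644 = -8552)
F/33855 + √(9594 + (4103 - 1*11817))/39321 = -8552/33855 + √(9594 + (4103 - 1*11817))/39321 = -8552*1/33855 + √(9594 + (4103 - 11817))*(1/39321) = -8552/33855 + √(9594 - 7714)*(1/39321) = -8552/33855 + √1880*(1/39321) = -8552/33855 + (2*√470)*(1/39321) = -8552/33855 + 2*√470/39321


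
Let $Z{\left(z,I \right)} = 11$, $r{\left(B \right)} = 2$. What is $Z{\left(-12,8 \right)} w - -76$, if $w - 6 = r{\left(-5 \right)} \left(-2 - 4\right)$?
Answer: $10$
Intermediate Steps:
$w = -6$ ($w = 6 + 2 \left(-2 - 4\right) = 6 + 2 \left(-6\right) = 6 - 12 = -6$)
$Z{\left(-12,8 \right)} w - -76 = 11 \left(-6\right) - -76 = -66 + 76 = 10$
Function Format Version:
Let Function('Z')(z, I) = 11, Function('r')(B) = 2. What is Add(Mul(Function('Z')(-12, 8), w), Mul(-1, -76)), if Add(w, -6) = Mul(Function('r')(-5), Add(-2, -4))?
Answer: 10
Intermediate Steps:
w = -6 (w = Add(6, Mul(2, Add(-2, -4))) = Add(6, Mul(2, -6)) = Add(6, -12) = -6)
Add(Mul(Function('Z')(-12, 8), w), Mul(-1, -76)) = Add(Mul(11, -6), Mul(-1, -76)) = Add(-66, 76) = 10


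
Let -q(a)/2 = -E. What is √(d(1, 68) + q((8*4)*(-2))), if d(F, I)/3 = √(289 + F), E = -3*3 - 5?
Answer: √(-28 + 3*√290) ≈ 4.8050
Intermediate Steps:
E = -14 (E = -9 - 5 = -14)
q(a) = -28 (q(a) = -(-2)*(-14) = -2*14 = -28)
d(F, I) = 3*√(289 + F)
√(d(1, 68) + q((8*4)*(-2))) = √(3*√(289 + 1) - 28) = √(3*√290 - 28) = √(-28 + 3*√290)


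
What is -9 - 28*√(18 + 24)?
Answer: -9 - 28*√42 ≈ -190.46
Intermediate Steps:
-9 - 28*√(18 + 24) = -9 - 28*√42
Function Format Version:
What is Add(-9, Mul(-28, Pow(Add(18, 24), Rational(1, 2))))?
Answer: Add(-9, Mul(-28, Pow(42, Rational(1, 2)))) ≈ -190.46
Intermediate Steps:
Add(-9, Mul(-28, Pow(Add(18, 24), Rational(1, 2)))) = Add(-9, Mul(-28, Pow(42, Rational(1, 2))))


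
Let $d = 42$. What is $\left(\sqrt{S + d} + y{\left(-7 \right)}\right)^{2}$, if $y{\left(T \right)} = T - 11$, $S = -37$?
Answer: $\left(18 - \sqrt{5}\right)^{2} \approx 248.5$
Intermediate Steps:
$y{\left(T \right)} = -11 + T$
$\left(\sqrt{S + d} + y{\left(-7 \right)}\right)^{2} = \left(\sqrt{-37 + 42} - 18\right)^{2} = \left(\sqrt{5} - 18\right)^{2} = \left(-18 + \sqrt{5}\right)^{2}$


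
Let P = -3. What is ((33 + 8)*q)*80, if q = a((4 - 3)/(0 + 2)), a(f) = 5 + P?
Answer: 6560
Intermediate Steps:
a(f) = 2 (a(f) = 5 - 3 = 2)
q = 2
((33 + 8)*q)*80 = ((33 + 8)*2)*80 = (41*2)*80 = 82*80 = 6560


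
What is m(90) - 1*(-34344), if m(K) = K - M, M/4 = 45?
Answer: 34254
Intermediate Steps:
M = 180 (M = 4*45 = 180)
m(K) = -180 + K (m(K) = K - 1*180 = K - 180 = -180 + K)
m(90) - 1*(-34344) = (-180 + 90) - 1*(-34344) = -90 + 34344 = 34254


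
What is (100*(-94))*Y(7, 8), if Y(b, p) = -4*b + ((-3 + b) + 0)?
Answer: 225600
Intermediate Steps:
Y(b, p) = -3 - 3*b (Y(b, p) = -4*b + (-3 + b) = -3 - 3*b)
(100*(-94))*Y(7, 8) = (100*(-94))*(-3 - 3*7) = -9400*(-3 - 21) = -9400*(-24) = 225600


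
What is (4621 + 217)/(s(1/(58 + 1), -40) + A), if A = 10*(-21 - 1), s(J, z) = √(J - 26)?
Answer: -62797240/2857133 - 4838*I*√90447/2857133 ≈ -21.979 - 0.50925*I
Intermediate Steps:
s(J, z) = √(-26 + J)
A = -220 (A = 10*(-22) = -220)
(4621 + 217)/(s(1/(58 + 1), -40) + A) = (4621 + 217)/(√(-26 + 1/(58 + 1)) - 220) = 4838/(√(-26 + 1/59) - 220) = 4838/(√(-1533/59) - 220) = 4838/(I*√90447/59 - 220) = 4838/(-220 + I*√90447/59)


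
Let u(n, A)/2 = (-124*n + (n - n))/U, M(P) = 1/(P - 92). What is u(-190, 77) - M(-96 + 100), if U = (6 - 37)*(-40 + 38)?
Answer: 66881/88 ≈ 760.01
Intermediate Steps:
U = 62 (U = -31*(-2) = 62)
M(P) = 1/(-92 + P)
u(n, A) = -4*n (u(n, A) = 2*((-124*n + (n - n))/62) = 2*((-124*n + 0)*(1/62)) = 2*(-124*n*(1/62)) = 2*(-2*n) = -4*n)
u(-190, 77) - M(-96 + 100) = -4*(-190) - 1/(-92 + (-96 + 100)) = 760 - 1/(-92 + 4) = 760 - 1/(-88) = 760 - 1*(-1/88) = 760 + 1/88 = 66881/88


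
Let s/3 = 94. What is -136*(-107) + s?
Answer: 14834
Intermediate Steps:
s = 282 (s = 3*94 = 282)
-136*(-107) + s = -136*(-107) + 282 = 14552 + 282 = 14834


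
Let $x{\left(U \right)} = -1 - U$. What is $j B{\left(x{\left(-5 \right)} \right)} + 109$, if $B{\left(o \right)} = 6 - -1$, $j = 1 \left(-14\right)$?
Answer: $11$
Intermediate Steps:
$j = -14$
$B{\left(o \right)} = 7$ ($B{\left(o \right)} = 6 + 1 = 7$)
$j B{\left(x{\left(-5 \right)} \right)} + 109 = \left(-14\right) 7 + 109 = -98 + 109 = 11$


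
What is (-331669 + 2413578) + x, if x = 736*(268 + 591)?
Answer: 2714133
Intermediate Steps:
x = 632224 (x = 736*859 = 632224)
(-331669 + 2413578) + x = (-331669 + 2413578) + 632224 = 2081909 + 632224 = 2714133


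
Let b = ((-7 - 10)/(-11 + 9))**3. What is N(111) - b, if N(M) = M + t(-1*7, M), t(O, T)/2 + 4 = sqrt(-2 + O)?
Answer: -4089/8 + 6*I ≈ -511.13 + 6.0*I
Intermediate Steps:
t(O, T) = -8 + 2*sqrt(-2 + O)
b = 4913/8 (b = (-17/(-2))**3 = (-17*(-1/2))**3 = (17/2)**3 = 4913/8 ≈ 614.13)
N(M) = -8 + M + 6*I (N(M) = M + (-8 + 2*sqrt(-2 - 1*7)) = M + (-8 + 2*sqrt(-2 - 7)) = M + (-8 + 2*sqrt(-9)) = M + (-8 + 2*(3*I)) = M + (-8 + 6*I) = -8 + M + 6*I)
N(111) - b = (-8 + 111 + 6*I) - 1*4913/8 = (103 + 6*I) - 4913/8 = -4089/8 + 6*I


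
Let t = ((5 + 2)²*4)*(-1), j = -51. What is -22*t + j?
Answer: 4261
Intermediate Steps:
t = -196 (t = (7²*4)*(-1) = (49*4)*(-1) = 196*(-1) = -196)
-22*t + j = -22*(-196) - 51 = 4312 - 51 = 4261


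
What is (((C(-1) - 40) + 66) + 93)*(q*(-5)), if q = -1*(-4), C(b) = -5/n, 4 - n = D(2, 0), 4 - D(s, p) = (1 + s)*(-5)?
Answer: -7160/3 ≈ -2386.7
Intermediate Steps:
D(s, p) = 9 + 5*s (D(s, p) = 4 - (1 + s)*(-5) = 4 - (-5 - 5*s) = 4 + (5 + 5*s) = 9 + 5*s)
n = -15 (n = 4 - (9 + 5*2) = 4 - (9 + 10) = 4 - 1*19 = 4 - 19 = -15)
C(b) = 1/3 (C(b) = -5/(-15) = -5*(-1/15) = 1/3)
q = 4
(((C(-1) - 40) + 66) + 93)*(q*(-5)) = (((1/3 - 40) + 66) + 93)*(4*(-5)) = ((-119/3 + 66) + 93)*(-20) = (79/3 + 93)*(-20) = (358/3)*(-20) = -7160/3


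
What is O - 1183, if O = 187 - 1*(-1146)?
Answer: 150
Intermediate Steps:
O = 1333 (O = 187 + 1146 = 1333)
O - 1183 = 1333 - 1183 = 150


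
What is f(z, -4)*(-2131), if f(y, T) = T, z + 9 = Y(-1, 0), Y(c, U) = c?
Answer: 8524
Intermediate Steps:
z = -10 (z = -9 - 1 = -10)
f(z, -4)*(-2131) = -4*(-2131) = 8524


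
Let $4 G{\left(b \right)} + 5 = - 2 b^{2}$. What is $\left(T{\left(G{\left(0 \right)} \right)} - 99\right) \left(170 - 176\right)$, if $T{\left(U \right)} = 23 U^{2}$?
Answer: $\frac{3027}{8} \approx 378.38$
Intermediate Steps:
$G{\left(b \right)} = - \frac{5}{4} - \frac{b^{2}}{2}$ ($G{\left(b \right)} = - \frac{5}{4} + \frac{\left(-2\right) b^{2}}{4} = - \frac{5}{4} - \frac{b^{2}}{2}$)
$\left(T{\left(G{\left(0 \right)} \right)} - 99\right) \left(170 - 176\right) = \left(23 \left(- \frac{5}{4} - \frac{0^{2}}{2}\right)^{2} - 99\right) \left(170 - 176\right) = \left(23 \left(- \frac{5}{4} - 0\right)^{2} - 99\right) \left(-6\right) = \left(23 \left(- \frac{5}{4} + 0\right)^{2} - 99\right) \left(-6\right) = \left(23 \left(- \frac{5}{4}\right)^{2} - 99\right) \left(-6\right) = \left(23 \cdot \frac{25}{16} - 99\right) \left(-6\right) = \left(\frac{575}{16} - 99\right) \left(-6\right) = \left(- \frac{1009}{16}\right) \left(-6\right) = \frac{3027}{8}$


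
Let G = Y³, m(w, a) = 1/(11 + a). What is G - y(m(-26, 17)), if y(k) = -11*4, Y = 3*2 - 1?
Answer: 169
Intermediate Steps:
Y = 5 (Y = 6 - 1 = 5)
G = 125 (G = 5³ = 125)
y(k) = -44
G - y(m(-26, 17)) = 125 - 1*(-44) = 125 + 44 = 169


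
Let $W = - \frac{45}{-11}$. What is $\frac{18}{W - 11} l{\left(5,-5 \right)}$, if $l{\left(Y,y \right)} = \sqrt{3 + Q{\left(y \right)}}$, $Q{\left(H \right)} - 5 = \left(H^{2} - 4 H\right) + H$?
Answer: $- \frac{198 \sqrt{3}}{19} \approx -18.05$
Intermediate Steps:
$Q{\left(H \right)} = 5 + H^{2} - 3 H$ ($Q{\left(H \right)} = 5 + \left(\left(H^{2} - 4 H\right) + H\right) = 5 + \left(H^{2} - 3 H\right) = 5 + H^{2} - 3 H$)
$W = \frac{45}{11}$ ($W = \left(-45\right) \left(- \frac{1}{11}\right) = \frac{45}{11} \approx 4.0909$)
$l{\left(Y,y \right)} = \sqrt{8 + y^{2} - 3 y}$ ($l{\left(Y,y \right)} = \sqrt{3 + \left(5 + y^{2} - 3 y\right)} = \sqrt{8 + y^{2} - 3 y}$)
$\frac{18}{W - 11} l{\left(5,-5 \right)} = \frac{18}{\frac{45}{11} - 11} \sqrt{8 + \left(-5\right)^{2} - -15} = \frac{18}{- \frac{76}{11}} \sqrt{8 + 25 + 15} = 18 \left(- \frac{11}{76}\right) \sqrt{48} = - \frac{99 \cdot 4 \sqrt{3}}{38} = - \frac{198 \sqrt{3}}{19}$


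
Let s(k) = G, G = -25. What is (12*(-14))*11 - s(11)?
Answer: -1823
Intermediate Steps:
s(k) = -25
(12*(-14))*11 - s(11) = (12*(-14))*11 - 1*(-25) = -168*11 + 25 = -1848 + 25 = -1823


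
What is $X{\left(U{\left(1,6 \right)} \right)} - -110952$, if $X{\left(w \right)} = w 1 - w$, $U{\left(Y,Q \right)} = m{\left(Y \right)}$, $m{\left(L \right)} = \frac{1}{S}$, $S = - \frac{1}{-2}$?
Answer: $110952$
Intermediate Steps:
$S = \frac{1}{2}$ ($S = \left(-1\right) \left(- \frac{1}{2}\right) = \frac{1}{2} \approx 0.5$)
$m{\left(L \right)} = 2$ ($m{\left(L \right)} = \frac{1}{\frac{1}{2}} = 2$)
$U{\left(Y,Q \right)} = 2$
$X{\left(w \right)} = 0$ ($X{\left(w \right)} = w - w = 0$)
$X{\left(U{\left(1,6 \right)} \right)} - -110952 = 0 - -110952 = 0 + 110952 = 110952$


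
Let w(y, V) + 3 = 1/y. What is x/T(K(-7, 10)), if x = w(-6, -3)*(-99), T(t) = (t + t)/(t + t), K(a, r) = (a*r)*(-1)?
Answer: 627/2 ≈ 313.50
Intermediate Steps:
w(y, V) = -3 + 1/y
K(a, r) = -a*r
T(t) = 1 (T(t) = (2*t)/((2*t)) = (2*t)*(1/(2*t)) = 1)
x = 627/2 (x = (-3 + 1/(-6))*(-99) = (-3 - 1/6)*(-99) = -19/6*(-99) = 627/2 ≈ 313.50)
x/T(K(-7, 10)) = (627/2)/1 = (627/2)*1 = 627/2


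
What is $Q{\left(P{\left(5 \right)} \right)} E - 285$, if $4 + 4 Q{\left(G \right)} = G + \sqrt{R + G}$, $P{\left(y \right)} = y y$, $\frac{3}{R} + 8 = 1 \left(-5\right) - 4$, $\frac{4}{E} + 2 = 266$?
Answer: $- \frac{25073}{88} + \frac{\sqrt{7174}}{4488} \approx -284.9$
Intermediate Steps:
$E = \frac{1}{66}$ ($E = \frac{4}{-2 + 266} = \frac{4}{264} = 4 \cdot \frac{1}{264} = \frac{1}{66} \approx 0.015152$)
$R = - \frac{3}{17}$ ($R = \frac{3}{-8 + \left(1 \left(-5\right) - 4\right)} = \frac{3}{-8 - 9} = \frac{3}{-17} = 3 \left(- \frac{1}{17}\right) = - \frac{3}{17} \approx -0.17647$)
$P{\left(y \right)} = y^{2}$
$Q{\left(G \right)} = -1 + \frac{G}{4} + \frac{\sqrt{- \frac{3}{17} + G}}{4}$ ($Q{\left(G \right)} = -1 + \frac{G + \sqrt{- \frac{3}{17} + G}}{4} = -1 + \left(\frac{G}{4} + \frac{\sqrt{- \frac{3}{17} + G}}{4}\right) = -1 + \frac{G}{4} + \frac{\sqrt{- \frac{3}{17} + G}}{4}$)
$Q{\left(P{\left(5 \right)} \right)} E - 285 = \left(-1 + \frac{5^{2}}{4} + \frac{\sqrt{-51 + 289 \cdot 5^{2}}}{68}\right) \frac{1}{66} - 285 = \left(-1 + \frac{1}{4} \cdot 25 + \frac{\sqrt{-51 + 289 \cdot 25}}{68}\right) \frac{1}{66} - 285 = \left(-1 + \frac{25}{4} + \frac{\sqrt{-51 + 7225}}{68}\right) \frac{1}{66} - 285 = \left(-1 + \frac{25}{4} + \frac{\sqrt{7174}}{68}\right) \frac{1}{66} - 285 = \left(\frac{21}{4} + \frac{\sqrt{7174}}{68}\right) \frac{1}{66} - 285 = \left(\frac{7}{88} + \frac{\sqrt{7174}}{4488}\right) - 285 = - \frac{25073}{88} + \frac{\sqrt{7174}}{4488}$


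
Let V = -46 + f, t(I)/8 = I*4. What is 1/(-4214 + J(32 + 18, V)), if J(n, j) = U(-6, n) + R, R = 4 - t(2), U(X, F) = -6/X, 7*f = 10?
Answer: -1/4273 ≈ -0.00023403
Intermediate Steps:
f = 10/7 (f = (1/7)*10 = 10/7 ≈ 1.4286)
t(I) = 32*I (t(I) = 8*(I*4) = 8*(4*I) = 32*I)
V = -312/7 (V = -46 + 10/7 = -312/7 ≈ -44.571)
R = -60 (R = 4 - 32*2 = 4 - 1*64 = 4 - 64 = -60)
J(n, j) = -59 (J(n, j) = -6/(-6) - 60 = -6*(-1/6) - 60 = 1 - 60 = -59)
1/(-4214 + J(32 + 18, V)) = 1/(-4214 - 59) = 1/(-4273) = -1/4273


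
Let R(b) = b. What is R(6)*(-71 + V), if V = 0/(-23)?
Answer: -426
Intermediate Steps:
V = 0 (V = 0*(-1/23) = 0)
R(6)*(-71 + V) = 6*(-71 + 0) = 6*(-71) = -426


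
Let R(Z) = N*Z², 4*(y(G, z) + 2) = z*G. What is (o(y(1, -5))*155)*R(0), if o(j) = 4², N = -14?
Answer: 0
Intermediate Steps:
y(G, z) = -2 + G*z/4 (y(G, z) = -2 + (z*G)/4 = -2 + (G*z)/4 = -2 + G*z/4)
R(Z) = -14*Z²
o(j) = 16
(o(y(1, -5))*155)*R(0) = (16*155)*(-14*0²) = 2480*(-14*0) = 2480*0 = 0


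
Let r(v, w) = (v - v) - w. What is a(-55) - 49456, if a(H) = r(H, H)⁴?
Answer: 9101169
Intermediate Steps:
r(v, w) = -w (r(v, w) = 0 - w = -w)
a(H) = H⁴ (a(H) = (-H)⁴ = H⁴)
a(-55) - 49456 = (-55)⁴ - 49456 = 9150625 - 49456 = 9101169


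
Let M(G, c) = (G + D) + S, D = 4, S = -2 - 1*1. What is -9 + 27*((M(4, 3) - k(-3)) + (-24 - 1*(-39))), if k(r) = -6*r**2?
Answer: 1989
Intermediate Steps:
S = -3 (S = -2 - 1 = -3)
M(G, c) = 1 + G (M(G, c) = (G + 4) - 3 = (4 + G) - 3 = 1 + G)
-9 + 27*((M(4, 3) - k(-3)) + (-24 - 1*(-39))) = -9 + 27*(((1 + 4) - (-6)*(-3)**2) + (-24 - 1*(-39))) = -9 + 27*((5 - (-6)*9) + (-24 + 39)) = -9 + 27*((5 - 1*(-54)) + 15) = -9 + 27*((5 + 54) + 15) = -9 + 27*(59 + 15) = -9 + 27*74 = -9 + 1998 = 1989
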